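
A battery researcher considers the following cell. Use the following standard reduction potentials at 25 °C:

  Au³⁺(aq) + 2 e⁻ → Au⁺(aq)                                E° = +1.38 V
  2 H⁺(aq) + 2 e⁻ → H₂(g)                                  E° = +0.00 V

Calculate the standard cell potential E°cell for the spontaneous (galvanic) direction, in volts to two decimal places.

+1.38 V

The Au³⁺/Au⁺ couple has the higher reduction potential, so it is the cathode; H⁺/H₂ is oxidised at the anode.
E°cell = E°(cathode) − E°(anode) = (+1.38) − (+0.00) = +1.38 V.
Since E°cell > 0, the reaction is spontaneous under standard conditions.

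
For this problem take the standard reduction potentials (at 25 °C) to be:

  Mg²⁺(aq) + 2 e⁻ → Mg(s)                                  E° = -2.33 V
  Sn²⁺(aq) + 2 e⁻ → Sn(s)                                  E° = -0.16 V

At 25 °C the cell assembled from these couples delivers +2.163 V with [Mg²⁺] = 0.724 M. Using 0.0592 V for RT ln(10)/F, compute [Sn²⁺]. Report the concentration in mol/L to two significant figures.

0.42 M

Sn²⁺/Sn is the cathode, Mg²⁺/Mg the anode: E°cell = +2.17 V, n = 2.
Overall reaction: Sn²⁺(aq) + Mg(s) → Sn(s) + Mg²⁺(aq); Q = [Mg²⁺]^1/[Sn²⁺]^1.
From E = E° − (0.0592/n) log Q: log Q = (E° − E)·n/0.0592 = (+2.17 − (+2.163))·2/0.0592 = 0.2365.
So 1·log[Sn²⁺] = 1·log(0.724) − log Q = -0.1403 − (0.2365) = -0.3768; [Sn²⁺] = 10^(-0.3768) ≈ 0.42 M.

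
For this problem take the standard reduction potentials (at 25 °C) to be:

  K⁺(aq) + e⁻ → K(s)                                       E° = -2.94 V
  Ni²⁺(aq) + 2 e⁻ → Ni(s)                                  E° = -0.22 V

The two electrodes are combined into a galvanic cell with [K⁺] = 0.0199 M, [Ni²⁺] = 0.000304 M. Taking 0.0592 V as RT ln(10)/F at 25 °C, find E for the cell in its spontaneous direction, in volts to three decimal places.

Ni²⁺/Ni is the cathode (higher E°), K⁺/K the anode: E°cell = -0.22 − (-2.94) = +2.72 V, n = 2.
Overall: Ni²⁺(aq) + 2 K(s) → Ni(s) + 2 K⁺(aq)
Q = [K⁺]^2 / ([Ni²⁺]); log Q = 0.115.
E = E° − (0.0592/n) log Q = +2.72 − (0.0592/2)(0.115) = +2.717 V.

+2.717 V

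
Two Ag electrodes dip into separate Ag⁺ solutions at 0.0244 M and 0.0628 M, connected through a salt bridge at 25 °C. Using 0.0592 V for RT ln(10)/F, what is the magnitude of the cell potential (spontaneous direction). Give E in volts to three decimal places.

+0.024 V

For a concentration cell E°cell = 0. The 0.0628 M side is the cathode (reduction is favoured where [Ag⁺] is higher).
With n = 1, E = −(0.0592/1) log([Ag⁺]ₐₙ/[Ag⁺]꜀ₐₜ) = −(0.0592/1) log(0.0244/0.0628) = −(0.0592/1)(-0.411) = +0.024 V.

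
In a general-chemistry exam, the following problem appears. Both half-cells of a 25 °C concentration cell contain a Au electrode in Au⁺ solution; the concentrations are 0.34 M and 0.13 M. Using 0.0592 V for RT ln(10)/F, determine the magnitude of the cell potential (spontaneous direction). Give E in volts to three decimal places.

+0.025 V

For a concentration cell E°cell = 0. The 0.34 M side is the cathode (reduction is favoured where [Au⁺] is higher).
With n = 1, E = −(0.0592/1) log([Au⁺]ₐₙ/[Au⁺]꜀ₐₜ) = −(0.0592/1) log(0.13/0.34) = −(0.0592/1)(-0.418) = +0.025 V.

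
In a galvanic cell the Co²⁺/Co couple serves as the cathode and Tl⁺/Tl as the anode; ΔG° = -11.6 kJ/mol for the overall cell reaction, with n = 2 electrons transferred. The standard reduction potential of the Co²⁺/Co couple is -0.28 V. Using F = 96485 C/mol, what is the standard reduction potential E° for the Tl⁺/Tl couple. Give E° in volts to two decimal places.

E°cell = −ΔG°/(nF) = −(-11.6×10³)/((2)(96485)) = +0.060 V.
Since Co²⁺/Co is the cathode and Tl⁺/Tl the anode, E°cell = E°(Co²⁺/Co) − E°(Tl⁺/Tl).
So E°(Tl⁺/Tl) = E°(Co²⁺/Co) − E°cell = (-0.28) − (+0.060) = -0.34 V.

-0.34 V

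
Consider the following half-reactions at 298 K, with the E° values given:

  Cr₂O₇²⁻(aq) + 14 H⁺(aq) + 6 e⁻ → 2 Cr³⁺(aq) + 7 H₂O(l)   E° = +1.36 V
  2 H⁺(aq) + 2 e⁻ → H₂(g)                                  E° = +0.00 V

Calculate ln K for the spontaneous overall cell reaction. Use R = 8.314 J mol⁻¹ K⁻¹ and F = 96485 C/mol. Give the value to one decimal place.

Cathode: Cr₂O₇²⁻/Cr³⁺; anode: H⁺/H₂. E°cell = (+1.36) − (+0.00) = +1.36 V, with n = 6.
ΔG° = −nFE° = −RT ln K, so ln K = nFE°/(RT) = (6)(96485)(+1.36) / ((8.314)(298)) = 317.778.

317.8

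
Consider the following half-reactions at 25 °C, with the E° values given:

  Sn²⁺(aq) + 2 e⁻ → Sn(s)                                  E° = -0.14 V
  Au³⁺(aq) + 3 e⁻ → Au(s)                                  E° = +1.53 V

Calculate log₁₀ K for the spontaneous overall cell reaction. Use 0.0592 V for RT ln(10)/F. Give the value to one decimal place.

Cathode: Au³⁺/Au; anode: Sn²⁺/Sn. E°cell = +1.67 V, n = 6.
log K = nE°cell / 0.0592 = (6)(+1.67) / 0.0592 = 169.3.

169.3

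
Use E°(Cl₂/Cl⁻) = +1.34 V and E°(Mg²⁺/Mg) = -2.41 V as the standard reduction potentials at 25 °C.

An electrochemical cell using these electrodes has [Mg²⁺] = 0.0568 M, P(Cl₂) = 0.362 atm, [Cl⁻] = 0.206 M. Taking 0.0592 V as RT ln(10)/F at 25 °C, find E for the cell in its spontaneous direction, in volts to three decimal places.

+3.814 V

Cl₂/Cl⁻ is the cathode (higher E°), Mg²⁺/Mg the anode: E°cell = +1.34 − (-2.41) = +3.75 V, n = 2.
Overall: Cl₂(g) + Mg(s) → 2 Cl⁻(aq) + Mg²⁺(aq)
Q = [Cl⁻]^2·[Mg²⁺] / (P(Cl₂)); log Q = -2.177.
E = E° − (0.0592/n) log Q = +3.75 − (0.0592/2)(-2.177) = +3.814 V.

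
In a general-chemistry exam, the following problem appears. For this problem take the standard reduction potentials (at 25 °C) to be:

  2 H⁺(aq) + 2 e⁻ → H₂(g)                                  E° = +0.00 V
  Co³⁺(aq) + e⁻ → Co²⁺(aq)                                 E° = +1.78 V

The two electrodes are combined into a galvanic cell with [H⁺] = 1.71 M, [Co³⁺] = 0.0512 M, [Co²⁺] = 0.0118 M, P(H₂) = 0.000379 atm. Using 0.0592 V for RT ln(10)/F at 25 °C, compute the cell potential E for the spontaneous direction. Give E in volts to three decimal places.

+1.703 V

Co³⁺/Co²⁺ is the cathode (higher E°), H⁺/H₂ the anode: E°cell = +1.78 − (+0.00) = +1.78 V, n = 2.
Overall: 2 Co³⁺(aq) + H₂(g) → 2 Co²⁺(aq) + 2 H⁺(aq)
Q = [Co²⁺]^2·[H⁺]^2 / ([Co³⁺]^2·P(H₂)); log Q = 2.613.
E = E° − (0.0592/n) log Q = +1.78 − (0.0592/2)(2.613) = +1.703 V.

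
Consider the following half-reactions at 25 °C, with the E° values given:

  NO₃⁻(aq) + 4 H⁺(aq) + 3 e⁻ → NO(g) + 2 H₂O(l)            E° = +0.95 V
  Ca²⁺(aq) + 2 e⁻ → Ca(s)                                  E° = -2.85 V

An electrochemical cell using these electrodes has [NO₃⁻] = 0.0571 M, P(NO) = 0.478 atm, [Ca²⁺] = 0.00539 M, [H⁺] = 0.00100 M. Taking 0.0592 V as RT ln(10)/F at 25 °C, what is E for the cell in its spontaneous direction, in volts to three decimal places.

NO₃⁻/NO is the cathode (higher E°), Ca²⁺/Ca the anode: E°cell = +0.95 − (-2.85) = +3.80 V, n = 6.
Overall: 2 NO₃⁻(aq) + 8 H⁺(aq) + 3 Ca(s) → 2 NO(g) + 4 H₂O(l) + 3 Ca²⁺(aq)
Q = P(NO)^2·[Ca²⁺]^3 / ([NO₃⁻]^2·[H⁺]^8); log Q = 19.040.
E = E° − (0.0592/n) log Q = +3.80 − (0.0592/6)(19.040) = +3.612 V.

+3.612 V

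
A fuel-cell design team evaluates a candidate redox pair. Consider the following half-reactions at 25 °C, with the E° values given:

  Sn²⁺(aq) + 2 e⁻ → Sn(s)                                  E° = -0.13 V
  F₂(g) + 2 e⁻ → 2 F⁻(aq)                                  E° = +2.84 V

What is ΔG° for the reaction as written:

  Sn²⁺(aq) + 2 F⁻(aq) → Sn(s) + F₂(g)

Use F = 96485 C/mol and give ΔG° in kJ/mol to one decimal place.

+573.1 kJ/mol

As written, Sn²⁺/Sn is reduced (cathode) and F₂/F⁻ is oxidised (anode), so E°cell = (-0.13) − (+2.84) = -2.97 V.
Balancing electrons gives n = 2.
ΔG° = −nFE° = −(2)(96485)(-2.97) = 573,121 J = +573.1 kJ/mol.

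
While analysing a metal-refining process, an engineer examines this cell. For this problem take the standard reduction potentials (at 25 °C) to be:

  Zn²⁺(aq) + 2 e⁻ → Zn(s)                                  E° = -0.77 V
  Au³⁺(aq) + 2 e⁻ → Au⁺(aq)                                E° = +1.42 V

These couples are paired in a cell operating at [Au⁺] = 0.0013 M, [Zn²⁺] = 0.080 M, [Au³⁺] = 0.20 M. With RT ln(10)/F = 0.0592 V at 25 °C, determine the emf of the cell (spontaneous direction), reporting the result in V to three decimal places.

+2.287 V

Au³⁺/Au⁺ is the cathode (higher E°), Zn²⁺/Zn the anode: E°cell = +1.42 − (-0.77) = +2.19 V, n = 2.
Overall: Au³⁺(aq) + Zn(s) → Au⁺(aq) + Zn²⁺(aq)
Q = [Au⁺]·[Zn²⁺] / ([Au³⁺]); log Q = -3.284.
E = E° − (0.0592/n) log Q = +2.19 − (0.0592/2)(-3.284) = +2.287 V.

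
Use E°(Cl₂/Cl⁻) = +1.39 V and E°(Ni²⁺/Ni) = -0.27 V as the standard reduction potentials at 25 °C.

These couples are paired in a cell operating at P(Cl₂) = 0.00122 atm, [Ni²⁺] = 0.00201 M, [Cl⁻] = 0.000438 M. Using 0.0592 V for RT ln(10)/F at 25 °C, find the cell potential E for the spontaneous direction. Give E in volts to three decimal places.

Cl₂/Cl⁻ is the cathode (higher E°), Ni²⁺/Ni the anode: E°cell = +1.39 − (-0.27) = +1.66 V, n = 2.
Overall: Cl₂(g) + Ni(s) → 2 Cl⁻(aq) + Ni²⁺(aq)
Q = [Cl⁻]^2·[Ni²⁺] / (P(Cl₂)); log Q = -6.500.
E = E° − (0.0592/n) log Q = +1.66 − (0.0592/2)(-6.500) = +1.852 V.

+1.852 V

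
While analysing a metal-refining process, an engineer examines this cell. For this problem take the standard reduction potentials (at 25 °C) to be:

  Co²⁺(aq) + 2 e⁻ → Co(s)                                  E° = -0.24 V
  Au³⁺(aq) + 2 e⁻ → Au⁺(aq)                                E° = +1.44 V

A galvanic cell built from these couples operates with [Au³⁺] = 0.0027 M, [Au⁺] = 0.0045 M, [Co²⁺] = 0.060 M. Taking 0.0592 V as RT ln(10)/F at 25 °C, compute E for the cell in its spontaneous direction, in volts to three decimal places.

Au³⁺/Au⁺ is the cathode (higher E°), Co²⁺/Co the anode: E°cell = +1.44 − (-0.24) = +1.68 V, n = 2.
Overall: Au³⁺(aq) + Co(s) → Au⁺(aq) + Co²⁺(aq)
Q = [Au⁺]·[Co²⁺] / ([Au³⁺]); log Q = -1.000.
E = E° − (0.0592/n) log Q = +1.68 − (0.0592/2)(-1.000) = +1.710 V.

+1.710 V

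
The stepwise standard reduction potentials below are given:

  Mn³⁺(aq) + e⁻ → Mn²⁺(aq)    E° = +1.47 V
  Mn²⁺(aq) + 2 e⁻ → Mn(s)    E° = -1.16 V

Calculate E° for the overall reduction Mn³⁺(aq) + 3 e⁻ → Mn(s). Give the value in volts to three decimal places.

-0.283 V

Since ΔG° = −nFE° is additive over sequential reductions, n₃E°₃ = n₁E°₁ + n₂E°₂.
E°₃ = (1×+1.47 + 2×-1.16) / 3 = (-0.850) / 3 = -0.283 V.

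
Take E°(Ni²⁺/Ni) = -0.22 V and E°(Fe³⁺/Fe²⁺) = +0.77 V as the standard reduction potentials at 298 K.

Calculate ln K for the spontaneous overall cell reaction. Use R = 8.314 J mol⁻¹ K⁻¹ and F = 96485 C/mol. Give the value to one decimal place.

77.1

Cathode: Fe³⁺/Fe²⁺; anode: Ni²⁺/Ni. E°cell = (+0.77) − (-0.22) = +0.99 V, with n = 2.
ΔG° = −nFE° = −RT ln K, so ln K = nFE°/(RT) = (2)(96485)(+0.99) / ((8.314)(298)) = 77.108.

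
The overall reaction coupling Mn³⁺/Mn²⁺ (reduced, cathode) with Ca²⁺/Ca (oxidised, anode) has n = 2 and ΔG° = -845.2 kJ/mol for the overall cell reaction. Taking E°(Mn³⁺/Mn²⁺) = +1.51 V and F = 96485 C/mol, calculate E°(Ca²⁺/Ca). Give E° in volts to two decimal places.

-2.87 V

E°cell = −ΔG°/(nF) = −(-845.2×10³)/((2)(96485)) = +4.380 V.
Since Mn³⁺/Mn²⁺ is the cathode and Ca²⁺/Ca the anode, E°cell = E°(Mn³⁺/Mn²⁺) − E°(Ca²⁺/Ca).
So E°(Ca²⁺/Ca) = E°(Mn³⁺/Mn²⁺) − E°cell = (+1.51) − (+4.380) = -2.87 V.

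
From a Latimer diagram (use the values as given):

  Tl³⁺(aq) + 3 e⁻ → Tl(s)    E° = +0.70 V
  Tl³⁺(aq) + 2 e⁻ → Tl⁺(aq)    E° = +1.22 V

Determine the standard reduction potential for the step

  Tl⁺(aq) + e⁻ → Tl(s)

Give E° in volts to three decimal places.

Sequential free energies add, so n₃E°₃ = n₁E°₁ + n₂E°₂.
With n₃ = 3, and the known step contributing 2×(+1.22) V, the unknown satisfies 1·E° = 3×(+0.70) − 2×(+1.22) = -0.340.
E° = -0.340 / 1 = -0.340 V.

-0.340 V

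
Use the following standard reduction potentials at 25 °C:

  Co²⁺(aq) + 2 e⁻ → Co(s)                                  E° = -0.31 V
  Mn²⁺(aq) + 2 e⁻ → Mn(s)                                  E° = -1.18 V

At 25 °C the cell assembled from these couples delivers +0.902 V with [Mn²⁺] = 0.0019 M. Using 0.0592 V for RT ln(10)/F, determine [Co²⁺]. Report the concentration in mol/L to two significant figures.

0.023 M

Co²⁺/Co is the cathode, Mn²⁺/Mn the anode: E°cell = +0.87 V, n = 2.
Overall reaction: Co²⁺(aq) + Mn(s) → Co(s) + Mn²⁺(aq); Q = [Mn²⁺]^1/[Co²⁺]^1.
From E = E° − (0.0592/n) log Q: log Q = (E° − E)·n/0.0592 = (+0.87 − (+0.902))·2/0.0592 = -1.0811.
So 1·log[Co²⁺] = 1·log(0.0019) − log Q = -2.7212 − (-1.0811) = -1.6401; [Co²⁺] = 10^(-1.6401) ≈ 0.023 M.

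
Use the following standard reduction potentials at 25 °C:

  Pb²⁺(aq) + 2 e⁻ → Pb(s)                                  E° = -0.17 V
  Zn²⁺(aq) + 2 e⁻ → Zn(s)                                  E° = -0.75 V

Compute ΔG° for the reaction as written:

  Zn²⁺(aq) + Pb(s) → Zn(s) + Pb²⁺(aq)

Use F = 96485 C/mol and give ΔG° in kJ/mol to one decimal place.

+111.9 kJ/mol

As written, Zn²⁺/Zn is reduced (cathode) and Pb²⁺/Pb is oxidised (anode), so E°cell = (-0.75) − (-0.17) = -0.58 V.
Balancing electrons gives n = 2.
ΔG° = −nFE° = −(2)(96485)(-0.58) = 111,923 J = +111.9 kJ/mol.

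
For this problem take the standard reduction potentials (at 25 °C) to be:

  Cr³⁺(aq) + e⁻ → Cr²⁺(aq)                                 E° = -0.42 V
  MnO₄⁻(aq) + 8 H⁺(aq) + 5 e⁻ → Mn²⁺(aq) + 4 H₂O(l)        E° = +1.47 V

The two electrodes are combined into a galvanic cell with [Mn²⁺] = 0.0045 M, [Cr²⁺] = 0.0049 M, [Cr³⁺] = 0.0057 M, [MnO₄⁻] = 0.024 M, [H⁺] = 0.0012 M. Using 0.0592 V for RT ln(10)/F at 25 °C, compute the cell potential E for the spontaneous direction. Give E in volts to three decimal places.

MnO₄⁻/Mn²⁺ is the cathode (higher E°), Cr³⁺/Cr²⁺ the anode: E°cell = +1.47 − (-0.42) = +1.89 V, n = 5.
Overall: MnO₄⁻(aq) + 8 H⁺(aq) + 5 Cr²⁺(aq) → Mn²⁺(aq) + 4 H₂O(l) + 5 Cr³⁺(aq)
Q = [Mn²⁺]·[Cr³⁺]^5 / ([MnO₄⁻]·[H⁺]^8·[Cr²⁺]^5); log Q = 22.968.
E = E° − (0.0592/n) log Q = +1.89 − (0.0592/5)(22.968) = +1.618 V.

+1.618 V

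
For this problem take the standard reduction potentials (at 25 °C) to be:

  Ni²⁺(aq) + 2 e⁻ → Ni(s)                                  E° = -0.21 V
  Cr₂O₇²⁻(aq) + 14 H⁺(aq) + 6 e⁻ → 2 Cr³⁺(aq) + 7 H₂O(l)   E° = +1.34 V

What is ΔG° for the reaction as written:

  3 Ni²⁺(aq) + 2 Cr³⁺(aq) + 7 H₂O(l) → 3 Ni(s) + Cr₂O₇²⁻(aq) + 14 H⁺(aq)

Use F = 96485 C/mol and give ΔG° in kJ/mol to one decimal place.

+897.3 kJ/mol

As written, Ni²⁺/Ni is reduced (cathode) and Cr₂O₇²⁻/Cr³⁺ is oxidised (anode), so E°cell = (-0.21) − (+1.34) = -1.55 V.
Balancing electrons gives n = 6.
ΔG° = −nFE° = −(6)(96485)(-1.55) = 897,310 J = +897.3 kJ/mol.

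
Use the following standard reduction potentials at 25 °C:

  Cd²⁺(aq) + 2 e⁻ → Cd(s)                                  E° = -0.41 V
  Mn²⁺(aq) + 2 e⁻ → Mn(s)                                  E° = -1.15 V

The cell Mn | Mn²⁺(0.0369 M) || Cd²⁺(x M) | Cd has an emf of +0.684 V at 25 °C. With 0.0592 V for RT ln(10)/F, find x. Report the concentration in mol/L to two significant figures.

Cd²⁺/Cd is the cathode, Mn²⁺/Mn the anode: E°cell = +0.74 V, n = 2.
Overall reaction: Cd²⁺(aq) + Mn(s) → Cd(s) + Mn²⁺(aq); Q = [Mn²⁺]^1/[Cd²⁺]^1.
From E = E° − (0.0592/n) log Q: log Q = (E° − E)·n/0.0592 = (+0.74 − (+0.684))·2/0.0592 = 1.8919.
So 1·log[Cd²⁺] = 1·log(0.0369) − log Q = -1.4330 − (1.8919) = -3.3249; [Cd²⁺] = 10^(-3.3249) ≈ 0.00047 M.

0.00047 M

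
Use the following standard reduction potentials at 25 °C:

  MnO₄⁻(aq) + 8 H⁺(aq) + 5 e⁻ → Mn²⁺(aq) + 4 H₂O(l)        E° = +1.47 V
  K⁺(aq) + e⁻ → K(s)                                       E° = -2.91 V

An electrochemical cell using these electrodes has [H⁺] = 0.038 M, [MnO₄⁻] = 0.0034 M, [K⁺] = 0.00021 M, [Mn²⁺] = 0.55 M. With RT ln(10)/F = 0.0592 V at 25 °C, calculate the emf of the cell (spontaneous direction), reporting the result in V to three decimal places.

+4.437 V

MnO₄⁻/Mn²⁺ is the cathode (higher E°), K⁺/K the anode: E°cell = +1.47 − (-2.91) = +4.38 V, n = 5.
Overall: MnO₄⁻(aq) + 8 H⁺(aq) + 5 K(s) → Mn²⁺(aq) + 4 H₂O(l) + 5 K⁺(aq)
Q = [Mn²⁺]·[K⁺]^5 / ([MnO₄⁻]·[H⁺]^8); log Q = -4.818.
E = E° − (0.0592/n) log Q = +4.38 − (0.0592/5)(-4.818) = +4.437 V.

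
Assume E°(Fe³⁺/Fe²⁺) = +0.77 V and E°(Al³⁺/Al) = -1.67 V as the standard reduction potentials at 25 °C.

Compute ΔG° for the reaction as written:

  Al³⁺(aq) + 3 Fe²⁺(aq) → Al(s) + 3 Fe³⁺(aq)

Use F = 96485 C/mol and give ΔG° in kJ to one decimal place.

As written, Al³⁺/Al is reduced (cathode) and Fe³⁺/Fe²⁺ is oxidised (anode), so E°cell = (-1.67) − (+0.77) = -2.44 V.
Balancing electrons gives n = 3.
ΔG° = −nFE° = −(3)(96485)(-2.44) = 706,270 J = +706.3 kJ.

+706.3 kJ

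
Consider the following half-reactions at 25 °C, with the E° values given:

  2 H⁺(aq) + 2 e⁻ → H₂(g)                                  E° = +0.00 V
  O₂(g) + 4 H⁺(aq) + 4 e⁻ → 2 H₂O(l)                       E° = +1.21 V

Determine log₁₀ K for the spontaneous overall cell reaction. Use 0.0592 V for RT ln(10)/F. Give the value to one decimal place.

81.8

Cathode: O₂/H₂O; anode: H⁺/H₂. E°cell = +1.21 V, n = 4.
log K = nE°cell / 0.0592 = (4)(+1.21) / 0.0592 = 81.8.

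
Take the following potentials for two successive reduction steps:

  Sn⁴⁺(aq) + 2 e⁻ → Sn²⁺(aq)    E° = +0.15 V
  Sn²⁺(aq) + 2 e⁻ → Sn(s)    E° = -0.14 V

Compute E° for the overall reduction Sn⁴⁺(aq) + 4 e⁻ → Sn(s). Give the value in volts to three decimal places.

+0.005 V

Standard free energies of sequential steps add: ΔG°₃ = ΔG°₁ + ΔG°₂, so n₃E°₃ = n₁E°₁ + n₂E°₂.
E°₃ = (2×+0.15 + 2×-0.14) / 4 = (+0.020) / 4 = +0.005 V.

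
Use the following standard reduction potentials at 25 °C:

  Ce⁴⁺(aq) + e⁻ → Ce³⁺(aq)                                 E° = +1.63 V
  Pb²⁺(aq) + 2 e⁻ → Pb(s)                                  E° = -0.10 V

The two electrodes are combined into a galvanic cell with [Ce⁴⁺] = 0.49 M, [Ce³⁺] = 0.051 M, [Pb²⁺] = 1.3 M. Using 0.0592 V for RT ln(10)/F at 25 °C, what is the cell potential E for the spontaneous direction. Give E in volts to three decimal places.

+1.785 V

Ce⁴⁺/Ce³⁺ is the cathode (higher E°), Pb²⁺/Pb the anode: E°cell = +1.63 − (-0.10) = +1.73 V, n = 2.
Overall: 2 Ce⁴⁺(aq) + Pb(s) → 2 Ce³⁺(aq) + Pb²⁺(aq)
Q = [Ce³⁺]^2·[Pb²⁺] / ([Ce⁴⁺]^2); log Q = -1.851.
E = E° − (0.0592/n) log Q = +1.73 − (0.0592/2)(-1.851) = +1.785 V.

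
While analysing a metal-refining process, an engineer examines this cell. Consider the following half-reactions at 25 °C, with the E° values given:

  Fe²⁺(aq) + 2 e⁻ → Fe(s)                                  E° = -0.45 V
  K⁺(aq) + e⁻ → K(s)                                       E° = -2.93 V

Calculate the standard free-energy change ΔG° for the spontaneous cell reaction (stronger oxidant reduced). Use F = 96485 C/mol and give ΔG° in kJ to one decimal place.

-478.6 kJ

Fe²⁺/Fe (E° = -0.45 V) is the cathode; K⁺/K (E° = -2.93 V) is the anode, so E°cell = +2.48 V.
Balancing electrons gives n = 2 (lcm of 2 and 1).
ΔG° = −nFE° = −(2)(96485)(+2.48) = -478,566 J = -478.6 kJ.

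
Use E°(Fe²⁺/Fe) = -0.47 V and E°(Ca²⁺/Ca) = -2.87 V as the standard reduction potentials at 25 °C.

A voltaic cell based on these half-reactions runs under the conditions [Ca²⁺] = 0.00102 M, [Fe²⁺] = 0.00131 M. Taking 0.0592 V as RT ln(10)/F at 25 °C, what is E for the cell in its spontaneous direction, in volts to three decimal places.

Fe²⁺/Fe is the cathode (higher E°), Ca²⁺/Ca the anode: E°cell = -0.47 − (-2.87) = +2.40 V, n = 2.
Overall: Fe²⁺(aq) + Ca(s) → Fe(s) + Ca²⁺(aq)
Q = [Ca²⁺] / ([Fe²⁺]); log Q = -0.109.
E = E° − (0.0592/n) log Q = +2.40 − (0.0592/2)(-0.109) = +2.403 V.

+2.403 V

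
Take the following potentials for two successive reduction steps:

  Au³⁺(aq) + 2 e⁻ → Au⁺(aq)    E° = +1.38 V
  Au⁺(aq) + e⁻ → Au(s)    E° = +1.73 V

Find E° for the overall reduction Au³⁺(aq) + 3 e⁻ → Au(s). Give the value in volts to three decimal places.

+1.497 V

Standard free energies of sequential steps add: ΔG°₃ = ΔG°₁ + ΔG°₂, so n₃E°₃ = n₁E°₁ + n₂E°₂.
E°₃ = (2×+1.38 + 1×+1.73) / 3 = (+4.490) / 3 = +1.497 V.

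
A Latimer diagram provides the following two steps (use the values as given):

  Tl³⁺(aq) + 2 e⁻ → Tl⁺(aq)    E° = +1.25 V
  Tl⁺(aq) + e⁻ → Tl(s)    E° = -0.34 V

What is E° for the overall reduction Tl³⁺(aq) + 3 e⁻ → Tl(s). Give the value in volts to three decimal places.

Since ΔG° = −nFE° is additive over sequential reductions, n₃E°₃ = n₁E°₁ + n₂E°₂.
E°₃ = (2×+1.25 + 1×-0.34) / 3 = (+2.160) / 3 = +0.720 V.

+0.720 V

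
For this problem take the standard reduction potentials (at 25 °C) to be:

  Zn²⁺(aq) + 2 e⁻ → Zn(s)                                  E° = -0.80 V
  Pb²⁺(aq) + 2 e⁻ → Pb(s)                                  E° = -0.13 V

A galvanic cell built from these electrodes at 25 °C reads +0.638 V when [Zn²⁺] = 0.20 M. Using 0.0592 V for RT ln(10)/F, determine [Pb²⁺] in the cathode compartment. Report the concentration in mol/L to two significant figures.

0.017 M

Pb²⁺/Pb is the cathode, Zn²⁺/Zn the anode: E°cell = +0.67 V, n = 2.
Overall reaction: Pb²⁺(aq) + Zn(s) → Pb(s) + Zn²⁺(aq); Q = [Zn²⁺]^1/[Pb²⁺]^1.
From E = E° − (0.0592/n) log Q: log Q = (E° − E)·n/0.0592 = (+0.67 − (+0.638))·2/0.0592 = 1.0811.
So 1·log[Pb²⁺] = 1·log(0.2) − log Q = -0.6990 − (1.0811) = -1.7801; [Pb²⁺] = 10^(-1.7801) ≈ 0.017 M.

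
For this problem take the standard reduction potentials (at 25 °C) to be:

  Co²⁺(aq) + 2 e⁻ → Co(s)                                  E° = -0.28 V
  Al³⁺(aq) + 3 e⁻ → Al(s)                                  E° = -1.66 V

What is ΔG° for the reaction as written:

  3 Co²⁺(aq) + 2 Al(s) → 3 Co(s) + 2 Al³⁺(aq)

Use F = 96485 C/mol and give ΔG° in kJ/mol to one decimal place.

-798.9 kJ/mol

As written, Co²⁺/Co is reduced (cathode) and Al³⁺/Al is oxidised (anode), so E°cell = (-0.28) − (-1.66) = +1.38 V.
Balancing electrons gives n = 6.
ΔG° = −nFE° = −(6)(96485)(+1.38) = -798,896 J = -798.9 kJ/mol.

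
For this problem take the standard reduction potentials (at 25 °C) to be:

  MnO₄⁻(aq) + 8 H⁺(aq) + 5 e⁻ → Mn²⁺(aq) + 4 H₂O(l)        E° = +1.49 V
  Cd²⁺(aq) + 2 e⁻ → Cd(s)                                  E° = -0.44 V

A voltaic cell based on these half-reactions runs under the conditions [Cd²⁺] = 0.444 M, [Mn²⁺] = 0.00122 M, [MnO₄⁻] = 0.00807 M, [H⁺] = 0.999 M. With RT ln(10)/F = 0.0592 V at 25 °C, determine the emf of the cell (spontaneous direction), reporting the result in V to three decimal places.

+1.950 V

MnO₄⁻/Mn²⁺ is the cathode (higher E°), Cd²⁺/Cd the anode: E°cell = +1.49 − (-0.44) = +1.93 V, n = 10.
Overall: 2 MnO₄⁻(aq) + 16 H⁺(aq) + 5 Cd(s) → 2 Mn²⁺(aq) + 8 H₂O(l) + 5 Cd²⁺(aq)
Q = [Mn²⁺]^2·[Cd²⁺]^5 / ([MnO₄⁻]^2·[H⁺]^16); log Q = -3.397.
E = E° − (0.0592/n) log Q = +1.93 − (0.0592/10)(-3.397) = +1.950 V.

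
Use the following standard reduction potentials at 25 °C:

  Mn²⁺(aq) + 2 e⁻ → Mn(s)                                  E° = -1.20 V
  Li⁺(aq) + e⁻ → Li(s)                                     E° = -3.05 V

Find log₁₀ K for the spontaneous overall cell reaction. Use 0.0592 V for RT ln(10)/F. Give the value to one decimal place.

62.5

Cathode: Mn²⁺/Mn; anode: Li⁺/Li. E°cell = +1.85 V, n = 2.
log K = nE°cell / 0.0592 = (2)(+1.85) / 0.0592 = 62.5.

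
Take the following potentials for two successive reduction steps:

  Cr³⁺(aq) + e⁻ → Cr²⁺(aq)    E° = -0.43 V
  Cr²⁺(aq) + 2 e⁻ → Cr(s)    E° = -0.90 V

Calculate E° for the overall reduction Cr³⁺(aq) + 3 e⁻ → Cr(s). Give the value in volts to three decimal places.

-0.743 V

Since ΔG° = −nFE° is additive over sequential reductions, n₃E°₃ = n₁E°₁ + n₂E°₂.
E°₃ = (1×-0.43 + 2×-0.90) / 3 = (-2.230) / 3 = -0.743 V.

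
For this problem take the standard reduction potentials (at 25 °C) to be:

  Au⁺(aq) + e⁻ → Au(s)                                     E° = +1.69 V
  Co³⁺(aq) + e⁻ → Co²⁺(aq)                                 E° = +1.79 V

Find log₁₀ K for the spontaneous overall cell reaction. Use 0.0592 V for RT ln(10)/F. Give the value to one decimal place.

Cathode: Co³⁺/Co²⁺; anode: Au⁺/Au. E°cell = +0.10 V, n = 1.
log K = nE°cell / 0.0592 = (1)(+0.10) / 0.0592 = 1.7.

1.7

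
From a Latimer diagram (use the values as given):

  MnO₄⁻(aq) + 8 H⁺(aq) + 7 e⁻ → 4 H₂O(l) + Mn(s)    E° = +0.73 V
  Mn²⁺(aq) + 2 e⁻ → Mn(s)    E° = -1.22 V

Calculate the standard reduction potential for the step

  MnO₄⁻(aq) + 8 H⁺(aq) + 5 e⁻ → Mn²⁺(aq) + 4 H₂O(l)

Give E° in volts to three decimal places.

Sequential free energies add, so n₃E°₃ = n₁E°₁ + n₂E°₂.
With n₃ = 7, and the known step contributing 2×(-1.22) V, the unknown satisfies 5·E° = 7×(+0.73) − 2×(-1.22) = +7.550.
E° = +7.550 / 5 = +1.510 V.

+1.510 V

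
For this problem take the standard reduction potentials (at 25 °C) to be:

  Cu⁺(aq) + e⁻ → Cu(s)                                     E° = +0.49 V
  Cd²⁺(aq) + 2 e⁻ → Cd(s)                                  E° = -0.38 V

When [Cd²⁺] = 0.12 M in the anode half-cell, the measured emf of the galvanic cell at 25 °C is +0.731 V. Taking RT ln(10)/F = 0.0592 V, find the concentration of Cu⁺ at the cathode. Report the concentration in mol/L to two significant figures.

0.0016 M

Cu⁺/Cu is the cathode, Cd²⁺/Cd the anode: E°cell = +0.87 V, n = 2.
Overall reaction: 2 Cu⁺(aq) + Cd(s) → 2 Cu(s) + Cd²⁺(aq); Q = [Cd²⁺]^1/[Cu⁺]^2.
From E = E° − (0.0592/n) log Q: log Q = (E° − E)·n/0.0592 = (+0.87 − (+0.731))·2/0.0592 = 4.6959.
So 2·log[Cu⁺] = 1·log(0.12) − log Q = -0.9208 − (4.6959) = -5.6167; log[Cu⁺] = -5.6167 / 2 = -2.8083; [Cu⁺] = 10^(-2.8083) ≈ 0.0016 M.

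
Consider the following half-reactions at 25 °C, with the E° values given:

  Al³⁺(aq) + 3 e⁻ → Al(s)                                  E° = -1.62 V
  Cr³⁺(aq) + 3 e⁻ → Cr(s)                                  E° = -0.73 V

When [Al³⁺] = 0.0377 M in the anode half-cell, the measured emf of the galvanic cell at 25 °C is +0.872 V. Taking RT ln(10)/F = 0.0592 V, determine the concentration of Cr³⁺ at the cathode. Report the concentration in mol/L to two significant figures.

Cr³⁺/Cr is the cathode, Al³⁺/Al the anode: E°cell = +0.89 V, n = 3.
Overall reaction: Cr³⁺(aq) + Al(s) → Cr(s) + Al³⁺(aq); Q = [Al³⁺]^1/[Cr³⁺]^1.
From E = E° − (0.0592/n) log Q: log Q = (E° − E)·n/0.0592 = (+0.89 − (+0.872))·3/0.0592 = 0.9122.
So 1·log[Cr³⁺] = 1·log(0.0377) − log Q = -1.4237 − (0.9122) = -2.3359; [Cr³⁺] = 10^(-2.3359) ≈ 0.0046 M.

0.0046 M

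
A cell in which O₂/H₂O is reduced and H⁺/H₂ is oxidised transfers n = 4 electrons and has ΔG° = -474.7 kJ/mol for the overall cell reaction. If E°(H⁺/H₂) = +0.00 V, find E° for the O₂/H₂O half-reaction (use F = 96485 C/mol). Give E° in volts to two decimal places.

E°cell = −ΔG°/(nF) = −(-474.7×10³)/((4)(96485)) = +1.230 V.
Since O₂/H₂O is the cathode and H⁺/H₂ the anode, E°cell = E°(O₂/H₂O) − E°(H⁺/H₂).
So E°(O₂/H₂O) = E°cell + E°(H⁺/H₂) = +1.230 + (+0.00) = +1.23 V.

+1.23 V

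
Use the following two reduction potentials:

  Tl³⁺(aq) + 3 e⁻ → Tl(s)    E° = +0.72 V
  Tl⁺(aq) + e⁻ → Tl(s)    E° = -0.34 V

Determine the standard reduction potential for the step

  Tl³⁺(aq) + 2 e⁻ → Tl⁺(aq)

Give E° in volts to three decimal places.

+1.250 V

Sequential free energies add, so n₃E°₃ = n₁E°₁ + n₂E°₂.
With n₃ = 3, and the known step contributing 1×(-0.34) V, the unknown satisfies 2·E° = 3×(+0.72) − 1×(-0.34) = +2.500.
E° = +2.500 / 2 = +1.250 V.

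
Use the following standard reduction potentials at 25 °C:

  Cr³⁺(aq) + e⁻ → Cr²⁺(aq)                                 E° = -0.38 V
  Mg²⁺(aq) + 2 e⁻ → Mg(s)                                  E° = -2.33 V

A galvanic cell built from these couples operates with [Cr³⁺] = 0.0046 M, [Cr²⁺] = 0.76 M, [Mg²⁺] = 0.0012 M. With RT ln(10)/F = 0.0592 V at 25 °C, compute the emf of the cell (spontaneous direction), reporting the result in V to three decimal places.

Cr³⁺/Cr²⁺ is the cathode (higher E°), Mg²⁺/Mg the anode: E°cell = -0.38 − (-2.33) = +1.95 V, n = 2.
Overall: 2 Cr³⁺(aq) + Mg(s) → 2 Cr²⁺(aq) + Mg²⁺(aq)
Q = [Cr²⁺]^2·[Mg²⁺] / ([Cr³⁺]^2); log Q = 1.515.
E = E° − (0.0592/n) log Q = +1.95 − (0.0592/2)(1.515) = +1.905 V.

+1.905 V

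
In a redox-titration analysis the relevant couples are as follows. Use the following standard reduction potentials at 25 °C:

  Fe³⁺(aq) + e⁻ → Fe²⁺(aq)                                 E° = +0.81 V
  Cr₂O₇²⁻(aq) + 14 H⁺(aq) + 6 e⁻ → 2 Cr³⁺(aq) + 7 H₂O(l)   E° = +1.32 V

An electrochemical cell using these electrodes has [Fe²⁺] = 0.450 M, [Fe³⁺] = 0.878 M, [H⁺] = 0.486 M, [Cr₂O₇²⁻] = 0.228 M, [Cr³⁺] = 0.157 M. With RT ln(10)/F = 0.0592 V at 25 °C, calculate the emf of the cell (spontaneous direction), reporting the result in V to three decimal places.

+0.459 V

Cr₂O₇²⁻/Cr³⁺ is the cathode (higher E°), Fe³⁺/Fe²⁺ the anode: E°cell = +1.32 − (+0.81) = +0.51 V, n = 6.
Overall: Cr₂O₇²⁻(aq) + 14 H⁺(aq) + 6 Fe²⁺(aq) → 2 Cr³⁺(aq) + 7 H₂O(l) + 6 Fe³⁺(aq)
Q = [Cr³⁺]^2·[Fe³⁺]^6 / ([Cr₂O₇²⁻]·[H⁺]^14·[Fe²⁺]^6); log Q = 5.163.
E = E° − (0.0592/n) log Q = +0.51 − (0.0592/6)(5.163) = +0.459 V.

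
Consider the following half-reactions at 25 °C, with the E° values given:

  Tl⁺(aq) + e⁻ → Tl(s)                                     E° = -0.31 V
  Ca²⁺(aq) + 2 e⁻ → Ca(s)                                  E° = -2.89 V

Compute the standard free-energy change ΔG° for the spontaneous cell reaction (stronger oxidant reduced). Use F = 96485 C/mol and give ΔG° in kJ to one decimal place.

-497.9 kJ

Tl⁺/Tl (E° = -0.31 V) is the cathode; Ca²⁺/Ca (E° = -2.89 V) is the anode, so E°cell = +2.58 V.
Balancing electrons gives n = 2 (lcm of 1 and 2).
ΔG° = −nFE° = −(2)(96485)(+2.58) = -497,863 J = -497.9 kJ.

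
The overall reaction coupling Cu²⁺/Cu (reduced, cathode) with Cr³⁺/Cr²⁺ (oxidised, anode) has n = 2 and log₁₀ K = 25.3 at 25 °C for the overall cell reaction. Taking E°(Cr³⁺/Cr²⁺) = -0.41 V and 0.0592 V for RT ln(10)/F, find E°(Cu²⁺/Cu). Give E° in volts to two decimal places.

+0.34 V

E°cell = (0.0592/n)·log K = (0.0592/2)(25.3) = +0.749 V.
Since Cu²⁺/Cu is the cathode and Cr³⁺/Cr²⁺ the anode, E°cell = E°(Cu²⁺/Cu) − E°(Cr³⁺/Cr²⁺).
So E°(Cu²⁺/Cu) = E°cell + E°(Cr³⁺/Cr²⁺) = +0.749 + (-0.41) = +0.34 V.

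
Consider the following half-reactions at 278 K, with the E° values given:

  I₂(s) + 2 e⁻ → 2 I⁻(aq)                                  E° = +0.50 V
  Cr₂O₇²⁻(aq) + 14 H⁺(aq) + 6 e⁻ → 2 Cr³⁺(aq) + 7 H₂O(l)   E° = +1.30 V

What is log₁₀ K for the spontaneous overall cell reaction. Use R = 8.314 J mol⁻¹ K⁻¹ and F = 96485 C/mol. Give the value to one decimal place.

Cathode: Cr₂O₇²⁻/Cr³⁺; anode: I₂/I⁻. E°cell = (+1.30) − (+0.50) = +0.80 V, with n = 6.
ΔG° = −nFE° = −RT ln K, so ln K = nFE°/(RT) = (6)(96485)(+0.80) / ((8.314)(278)) = 200.376.
log₁₀ K = 200.376 / ln 10 = 87.0.

87.0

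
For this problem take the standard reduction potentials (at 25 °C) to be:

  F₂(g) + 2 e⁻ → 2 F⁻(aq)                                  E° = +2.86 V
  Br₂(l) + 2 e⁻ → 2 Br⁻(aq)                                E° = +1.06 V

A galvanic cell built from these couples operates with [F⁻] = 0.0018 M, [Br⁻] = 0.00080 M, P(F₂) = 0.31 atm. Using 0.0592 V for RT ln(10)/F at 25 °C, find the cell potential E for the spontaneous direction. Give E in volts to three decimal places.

+1.764 V

F₂/F⁻ is the cathode (higher E°), Br₂/Br⁻ the anode: E°cell = +2.86 − (+1.06) = +1.80 V, n = 2.
Overall: F₂(g) + 2 Br⁻(aq) → 2 F⁻(aq) + Br₂(l)
Q = [F⁻]^2 / (P(F₂)·[Br⁻]^2); log Q = 1.213.
E = E° − (0.0592/n) log Q = +1.80 − (0.0592/2)(1.213) = +1.764 V.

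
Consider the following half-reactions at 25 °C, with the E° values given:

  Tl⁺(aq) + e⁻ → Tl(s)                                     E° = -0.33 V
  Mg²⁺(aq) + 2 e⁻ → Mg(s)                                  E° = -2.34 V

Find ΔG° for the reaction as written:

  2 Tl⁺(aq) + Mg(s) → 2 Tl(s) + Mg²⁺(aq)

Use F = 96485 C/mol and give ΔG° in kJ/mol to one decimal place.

-387.9 kJ/mol

As written, Tl⁺/Tl is reduced (cathode) and Mg²⁺/Mg is oxidised (anode), so E°cell = (-0.33) − (-2.34) = +2.01 V.
Balancing electrons gives n = 2.
ΔG° = −nFE° = −(2)(96485)(+2.01) = -387,870 J = -387.9 kJ/mol.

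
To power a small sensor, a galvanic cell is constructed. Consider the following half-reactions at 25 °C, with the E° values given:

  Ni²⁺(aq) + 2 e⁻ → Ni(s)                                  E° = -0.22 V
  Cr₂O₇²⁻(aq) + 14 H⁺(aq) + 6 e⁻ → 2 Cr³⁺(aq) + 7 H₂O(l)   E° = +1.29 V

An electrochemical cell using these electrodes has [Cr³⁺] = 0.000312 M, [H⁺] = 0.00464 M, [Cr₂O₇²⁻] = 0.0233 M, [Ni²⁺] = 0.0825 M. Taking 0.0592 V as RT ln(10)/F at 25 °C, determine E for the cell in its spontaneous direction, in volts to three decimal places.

Cr₂O₇²⁻/Cr³⁺ is the cathode (higher E°), Ni²⁺/Ni the anode: E°cell = +1.29 − (-0.22) = +1.51 V, n = 6.
Overall: Cr₂O₇²⁻(aq) + 14 H⁺(aq) + 3 Ni(s) → 2 Cr³⁺(aq) + 7 H₂O(l) + 3 Ni²⁺(aq)
Q = [Cr³⁺]^2·[Ni²⁺]^3 / ([Cr₂O₇²⁻]·[H⁺]^14); log Q = 24.039.
E = E° − (0.0592/n) log Q = +1.51 − (0.0592/6)(24.039) = +1.273 V.

+1.273 V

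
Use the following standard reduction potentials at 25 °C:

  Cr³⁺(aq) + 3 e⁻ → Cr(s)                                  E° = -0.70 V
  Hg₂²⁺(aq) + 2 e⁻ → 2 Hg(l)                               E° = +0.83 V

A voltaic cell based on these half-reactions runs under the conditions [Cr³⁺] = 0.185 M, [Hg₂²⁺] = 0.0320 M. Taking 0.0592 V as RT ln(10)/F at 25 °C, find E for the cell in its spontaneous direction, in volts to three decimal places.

+1.500 V

Hg₂²⁺/Hg is the cathode (higher E°), Cr³⁺/Cr the anode: E°cell = +0.83 − (-0.70) = +1.53 V, n = 6.
Overall: 3 Hg₂²⁺(aq) + 2 Cr(s) → 6 Hg(l) + 2 Cr³⁺(aq)
Q = [Cr³⁺]^2 / ([Hg₂²⁺]^3); log Q = 3.019.
E = E° − (0.0592/n) log Q = +1.53 − (0.0592/6)(3.019) = +1.500 V.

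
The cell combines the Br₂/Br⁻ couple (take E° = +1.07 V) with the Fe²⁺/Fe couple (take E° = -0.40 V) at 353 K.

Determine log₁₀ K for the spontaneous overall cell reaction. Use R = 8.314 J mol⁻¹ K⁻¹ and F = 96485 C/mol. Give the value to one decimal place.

42.0

Cathode: Br₂/Br⁻; anode: Fe²⁺/Fe. E°cell = (+1.07) − (-0.40) = +1.47 V, with n = 2.
ΔG° = −nFE° = −RT ln K, so ln K = nFE°/(RT) = (2)(96485)(+1.47) / ((8.314)(353)) = 96.655.
log₁₀ K = 96.655 / ln 10 = 42.0.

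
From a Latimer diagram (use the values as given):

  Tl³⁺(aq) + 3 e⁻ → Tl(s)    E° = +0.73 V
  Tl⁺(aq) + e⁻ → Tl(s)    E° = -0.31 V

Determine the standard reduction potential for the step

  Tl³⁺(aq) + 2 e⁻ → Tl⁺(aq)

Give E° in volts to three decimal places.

Sequential free energies add, so n₃E°₃ = n₁E°₁ + n₂E°₂.
With n₃ = 3, and the known step contributing 1×(-0.31) V, the unknown satisfies 2·E° = 3×(+0.73) − 1×(-0.31) = +2.500.
E° = +2.500 / 2 = +1.250 V.

+1.250 V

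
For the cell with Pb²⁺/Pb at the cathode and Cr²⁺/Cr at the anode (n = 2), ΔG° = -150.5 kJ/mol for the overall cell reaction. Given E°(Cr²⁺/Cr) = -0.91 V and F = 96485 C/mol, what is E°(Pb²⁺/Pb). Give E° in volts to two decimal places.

E°cell = −ΔG°/(nF) = −(-150.5×10³)/((2)(96485)) = +0.780 V.
Since Pb²⁺/Pb is the cathode and Cr²⁺/Cr the anode, E°cell = E°(Pb²⁺/Pb) − E°(Cr²⁺/Cr).
So E°(Pb²⁺/Pb) = E°cell + E°(Cr²⁺/Cr) = +0.780 + (-0.91) = -0.13 V.

-0.13 V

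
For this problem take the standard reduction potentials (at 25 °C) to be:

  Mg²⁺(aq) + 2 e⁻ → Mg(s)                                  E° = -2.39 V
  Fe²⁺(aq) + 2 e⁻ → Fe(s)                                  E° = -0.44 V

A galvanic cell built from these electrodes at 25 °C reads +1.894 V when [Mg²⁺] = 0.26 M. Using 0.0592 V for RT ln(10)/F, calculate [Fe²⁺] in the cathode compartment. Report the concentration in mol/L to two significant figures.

Fe²⁺/Fe is the cathode, Mg²⁺/Mg the anode: E°cell = +1.95 V, n = 2.
Overall reaction: Fe²⁺(aq) + Mg(s) → Fe(s) + Mg²⁺(aq); Q = [Mg²⁺]^1/[Fe²⁺]^1.
From E = E° − (0.0592/n) log Q: log Q = (E° − E)·n/0.0592 = (+1.95 − (+1.894))·2/0.0592 = 1.8919.
So 1·log[Fe²⁺] = 1·log(0.26) − log Q = -0.5850 − (1.8919) = -2.4769; [Fe²⁺] = 10^(-2.4769) ≈ 0.0033 M.

0.0033 M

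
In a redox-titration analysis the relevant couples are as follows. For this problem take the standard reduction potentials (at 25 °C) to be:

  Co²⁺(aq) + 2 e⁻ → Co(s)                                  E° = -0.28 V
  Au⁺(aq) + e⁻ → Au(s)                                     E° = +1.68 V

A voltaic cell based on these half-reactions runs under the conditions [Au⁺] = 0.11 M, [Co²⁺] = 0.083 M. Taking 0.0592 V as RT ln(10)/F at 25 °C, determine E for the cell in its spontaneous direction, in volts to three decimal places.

Au⁺/Au is the cathode (higher E°), Co²⁺/Co the anode: E°cell = +1.68 − (-0.28) = +1.96 V, n = 2.
Overall: 2 Au⁺(aq) + Co(s) → 2 Au(s) + Co²⁺(aq)
Q = [Co²⁺] / ([Au⁺]^2); log Q = 0.836.
E = E° − (0.0592/n) log Q = +1.96 − (0.0592/2)(0.836) = +1.935 V.

+1.935 V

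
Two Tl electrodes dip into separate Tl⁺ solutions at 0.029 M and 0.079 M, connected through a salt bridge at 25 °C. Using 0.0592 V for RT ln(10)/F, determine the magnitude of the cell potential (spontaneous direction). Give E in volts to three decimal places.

+0.026 V

For a concentration cell E°cell = 0. The 0.079 M side is the cathode (reduction is favoured where [Tl⁺] is higher).
With n = 1, E = −(0.0592/1) log([Tl⁺]ₐₙ/[Tl⁺]꜀ₐₜ) = −(0.0592/1) log(0.029/0.079) = −(0.0592/1)(-0.435) = +0.026 V.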